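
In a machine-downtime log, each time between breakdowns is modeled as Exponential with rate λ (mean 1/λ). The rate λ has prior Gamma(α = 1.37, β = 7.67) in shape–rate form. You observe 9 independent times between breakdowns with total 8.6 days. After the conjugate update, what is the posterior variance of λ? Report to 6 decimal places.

With a Gamma(shape α, rate β) prior on the exponential rate λ, the posterior after n observations with total T = Σxᵢ is Gamma(α+n, β+T).
Posterior: Gamma(1.37+9, 7.67+8.6) = Gamma(10.37, 16.27).
Var = α/β² = 0.039175.

0.039175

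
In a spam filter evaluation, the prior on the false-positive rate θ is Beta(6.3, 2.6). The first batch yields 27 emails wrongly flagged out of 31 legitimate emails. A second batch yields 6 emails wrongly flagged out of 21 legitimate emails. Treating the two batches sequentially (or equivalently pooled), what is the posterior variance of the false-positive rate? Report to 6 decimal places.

The Beta prior is conjugate to a Binomial/Bernoulli likelihood; the update adds successes to α and failures to β.
After batch 1: Beta(6.3+27, 2.6+4) = Beta(33.3, 6.6).
After batch 2: Beta(33.3+6, 6.6+15) = Beta(39.3, 21.6).
Var = αβ/((α+β)²(α+β+1)) = 39.3·21.6/(60.9²·61.9) = 0.003698.

0.003698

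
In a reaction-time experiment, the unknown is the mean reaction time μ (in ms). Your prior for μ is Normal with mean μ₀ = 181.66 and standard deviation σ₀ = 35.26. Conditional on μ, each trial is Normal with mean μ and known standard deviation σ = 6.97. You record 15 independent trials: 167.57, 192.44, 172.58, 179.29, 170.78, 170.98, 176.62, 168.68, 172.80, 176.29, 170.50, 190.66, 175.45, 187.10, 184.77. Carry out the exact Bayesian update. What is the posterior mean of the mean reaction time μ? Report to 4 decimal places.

177.1125

For Normal data with known variance σ², a Normal(μ₀, σ₀²) prior on μ is conjugate. Posterior precision = 1/σ₀² + n/σ²; posterior mean is the precision-weighted average of μ₀ and x̄.
Σxᵢ = 167.57 + 192.44 + 172.58 + 179.29 + 170.78 + 170.98 + 176.62 + 168.68 + 172.80 + 176.29 + 170.50 + 190.66 + 175.45 + 187.10 + 184.77 = 2656.51, so n·x̄ = 2656.51.
σ₀² = 35.26² = 1243.2676, σ² = 6.97² = 48.5809; σ² + n·σ₀² = 48.5809 + 15·1243.2676 = 18697.5949.
Posterior mean = (μ₀/σ₀² + n·x̄/σ²)/(1/σ₀² + n/σ²) = (σ²·μ₀ + σ₀²·n·x̄)/(σ² + n·σ₀²) = (48.5809·181.66 + 1243.2676·2656.51)/18697.5949 = 3311578.01837/18697.5949 = 177.1125.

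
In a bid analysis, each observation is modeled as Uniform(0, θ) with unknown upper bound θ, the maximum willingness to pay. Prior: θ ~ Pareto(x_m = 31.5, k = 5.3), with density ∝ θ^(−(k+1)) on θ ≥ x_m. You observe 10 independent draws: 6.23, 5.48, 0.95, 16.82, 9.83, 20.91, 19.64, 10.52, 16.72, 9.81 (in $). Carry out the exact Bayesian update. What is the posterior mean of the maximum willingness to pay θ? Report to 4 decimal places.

33.7028

A Pareto(scale x_m, shape k) prior on the upper bound θ of Uniform(0, θ) is conjugate: posterior is Pareto(max(x_m, max xᵢ), k + n).
Sample maximum = 20.91; prior scale x_m = 31.5 → posterior scale = max = 31.50.
Posterior shape = 5.3 + 10 = 15.3.
E[θ|data] = k·x_m/(k−1) = 15.3·31.50/14.3 = 33.7028.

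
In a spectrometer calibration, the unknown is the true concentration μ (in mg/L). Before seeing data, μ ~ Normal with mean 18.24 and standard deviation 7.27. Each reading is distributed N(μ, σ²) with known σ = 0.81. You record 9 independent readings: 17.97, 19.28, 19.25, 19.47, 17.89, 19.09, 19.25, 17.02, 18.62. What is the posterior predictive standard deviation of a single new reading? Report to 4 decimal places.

For Normal data with known variance σ², a Normal(μ₀, σ₀²) prior on μ is conjugate. Posterior precision = 1/σ₀² + n/σ²; posterior mean is the precision-weighted average of μ₀ and x̄.
σ₀² = 7.27² = 52.8529, σ² = 0.81² = 0.6561; σ² + n·σ₀² = 0.6561 + 9·52.8529 = 476.3322.
Posterior precision = 1/σ₀² + n/σ² = 1/52.8529 + 9/0.6561 = (σ² + n·σ₀²)/(σ₀²σ²) = 476.3322/(52.8529·0.6561); posterior variance σₙ² = σ₀²σ²/(σ² + n·σ₀²) = 52.8529·0.6561/476.3322 = 0.072800.
Predictive variance for one new observation = σₙ² + σ² = 52.8529·0.6561/476.3322 + 0.6561 = σ²·(σ₀² + 476.3322)/476.3322 = 0.6561·529.1851/476.3322 = 0.728900; SD = √(0.6561·529.1851/476.3322) = 0.8538.

0.8538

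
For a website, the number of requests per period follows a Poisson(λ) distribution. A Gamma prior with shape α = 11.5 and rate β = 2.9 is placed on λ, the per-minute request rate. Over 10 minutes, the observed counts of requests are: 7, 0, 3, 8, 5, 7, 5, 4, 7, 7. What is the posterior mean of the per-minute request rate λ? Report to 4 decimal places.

With a Gamma(shape α, rate β) prior, the Poisson likelihood is conjugate: the posterior is Gamma(α + ΣXᵢ, β + n).
Sum of counts S = 53 over n = 10 minutes.
Posterior: Gamma(α+S, β+n) = Gamma(11.5+53, 2.9+10) = Gamma(64.5, 12.9).
Posterior mean = α/β = 64.5/12.9 = 5.0000.

5.0000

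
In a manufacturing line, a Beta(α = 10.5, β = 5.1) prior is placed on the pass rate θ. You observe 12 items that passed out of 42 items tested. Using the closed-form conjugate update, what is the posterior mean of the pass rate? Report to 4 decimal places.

The Beta prior is conjugate to a Binomial/Bernoulli likelihood; the update adds successes to α and failures to β.
Posterior: Beta(α+k, β+n−k) = Beta(10.5+12, 5.1+30) = Beta(22.5, 35.1).
Posterior mean = α/(α+β) = 22.5/57.6 = 0.3906.

0.3906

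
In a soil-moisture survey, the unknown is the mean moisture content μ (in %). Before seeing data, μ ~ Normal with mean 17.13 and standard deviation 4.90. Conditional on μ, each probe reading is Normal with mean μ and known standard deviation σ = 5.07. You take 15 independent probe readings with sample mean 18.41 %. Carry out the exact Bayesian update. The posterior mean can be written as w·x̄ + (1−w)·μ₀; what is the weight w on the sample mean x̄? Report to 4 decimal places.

0.9334

For Normal data with known variance σ², a Normal(μ₀, σ₀²) prior on μ is conjugate. Posterior precision = 1/σ₀² + n/σ²; posterior mean is the precision-weighted average of μ₀ and x̄.
σ₀² = 4.90² = 24.01, σ² = 5.07² = 25.7049. Prior precision 1/σ₀² = 1/24.01; data precision n/σ² = 15/25.7049.
w = (n/σ²)/(1/σ₀² + n/σ²) = n·σ₀²/(σ² + n·σ₀²) = 15·24.01/(25.7049 + 15·24.01) = 360.15/385.8549 = 0.9334.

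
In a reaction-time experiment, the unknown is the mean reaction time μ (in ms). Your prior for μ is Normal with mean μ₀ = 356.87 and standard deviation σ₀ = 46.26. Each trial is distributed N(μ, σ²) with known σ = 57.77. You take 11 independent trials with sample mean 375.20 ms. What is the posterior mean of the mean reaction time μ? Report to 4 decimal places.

For Normal data with known variance σ², a Normal(μ₀, σ₀²) prior on μ is conjugate. Posterior precision = 1/σ₀² + n/σ²; posterior mean is the precision-weighted average of μ₀ and x̄.
n·x̄ = 11·375.20 = 4127.2.
σ₀² = 46.26² = 2139.9876, σ² = 57.77² = 3337.3729; σ² + n·σ₀² = 3337.3729 + 11·2139.9876 = 26877.2365.
Posterior mean = (μ₀/σ₀² + n·x̄/σ²)/(1/σ₀² + n/σ²) = (σ²·μ₀ + σ₀²·n·x̄)/(σ² + n·σ₀²) = (3337.3729·356.87 + 2139.9876·4127.2)/26877.2365 = 10023165.089543/26877.2365 = 372.9239.

372.9239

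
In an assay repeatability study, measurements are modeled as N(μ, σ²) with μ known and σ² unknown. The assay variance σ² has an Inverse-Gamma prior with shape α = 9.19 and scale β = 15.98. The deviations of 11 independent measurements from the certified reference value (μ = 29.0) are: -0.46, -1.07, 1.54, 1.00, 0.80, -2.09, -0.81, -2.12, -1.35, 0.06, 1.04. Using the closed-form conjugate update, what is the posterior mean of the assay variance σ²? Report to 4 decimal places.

1.8172

With known mean μ and an Inverse-Gamma(α, β) prior on σ², the Normal likelihood is conjugate: posterior is Inv-Gamma(α + n/2, β + Σ(xᵢ−μ)²/2).
Σ(xᵢ−μ)² = (-0.46)² + (-1.07)² + (1.54)² + (1.00)² + (0.80)² + (-2.09)² + (-0.81)² + (-2.12)² + (-1.35)² + (0.06)² + (1.04)² = 17.7944.
Posterior: Inv-Gamma(9.19 + 11/2, 15.98 + 17.7944/2) = Inv-Gamma(14.69, 24.87720).
E[σ²|data] = β/(α−1) = 24.87720/13.69 = 1.8172.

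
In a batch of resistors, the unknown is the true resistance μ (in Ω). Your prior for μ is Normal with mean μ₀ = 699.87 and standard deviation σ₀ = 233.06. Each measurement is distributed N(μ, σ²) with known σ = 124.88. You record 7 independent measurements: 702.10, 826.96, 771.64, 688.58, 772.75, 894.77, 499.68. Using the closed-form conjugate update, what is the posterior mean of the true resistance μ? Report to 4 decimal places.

For Normal data with known variance σ², a Normal(μ₀, σ₀²) prior on μ is conjugate. Posterior precision = 1/σ₀² + n/σ²; posterior mean is the precision-weighted average of μ₀ and x̄.
Σxᵢ = 702.10 + 826.96 + 771.64 + 688.58 + 772.75 + 894.77 + 499.68 = 5156.48, so n·x̄ = 5156.48.
σ₀² = 233.06² = 54316.9636, σ² = 124.88² = 15595.0144; σ² + n·σ₀² = 15595.0144 + 7·54316.9636 = 395813.7596.
Posterior mean = (μ₀/σ₀² + n·x̄/σ²)/(1/σ₀² + n/σ²) = (σ²·μ₀ + σ₀²·n·x̄)/(σ² + n·σ₀²) = (15595.0144·699.87 + 54316.9636·5156.48)/395813.7596 = 290998819.192256/395813.7596 = 735.1913.

735.1913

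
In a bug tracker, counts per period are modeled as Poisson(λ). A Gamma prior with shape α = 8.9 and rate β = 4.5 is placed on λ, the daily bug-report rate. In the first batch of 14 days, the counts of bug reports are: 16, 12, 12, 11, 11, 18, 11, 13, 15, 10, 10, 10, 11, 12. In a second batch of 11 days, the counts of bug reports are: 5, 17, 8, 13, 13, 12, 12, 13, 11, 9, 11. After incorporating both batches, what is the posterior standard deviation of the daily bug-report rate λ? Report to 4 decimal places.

With a Gamma(shape α, rate β) prior, the Poisson likelihood is conjugate: the posterior is Gamma(α + ΣXᵢ, β + n).
Batch 1: sum of counts S = 172 over n = 14 days.
After batch 1: Gamma(α+S, β+n) = Gamma(8.9+172, 4.5+14) = Gamma(180.9, 18.5).
Batch 2: sum of counts S = 124 over n = 11 days.
After batch 2: Gamma(α+S, β+n) = Gamma(180.9+124, 18.5+11) = Gamma(304.9, 29.5).
SD = √α/β = √304.9/29.5 = 0.5919.

0.5919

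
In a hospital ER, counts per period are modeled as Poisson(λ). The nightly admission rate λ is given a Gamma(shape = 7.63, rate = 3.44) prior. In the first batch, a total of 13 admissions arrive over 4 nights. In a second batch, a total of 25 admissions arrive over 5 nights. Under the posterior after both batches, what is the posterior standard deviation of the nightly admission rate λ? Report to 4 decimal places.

0.5430

With a Gamma(shape α, rate β) prior, the Poisson likelihood is conjugate: the posterior is Gamma(α + ΣXᵢ, β + n).
After batch 1: Gamma(α+S, β+n) = Gamma(7.63+13, 3.44+4) = Gamma(20.63, 7.44).
After batch 2: Gamma(α+S, β+n) = Gamma(20.63+25, 7.44+5) = Gamma(45.63, 12.44).
SD = √α/β = √45.63/12.44 = 0.5430.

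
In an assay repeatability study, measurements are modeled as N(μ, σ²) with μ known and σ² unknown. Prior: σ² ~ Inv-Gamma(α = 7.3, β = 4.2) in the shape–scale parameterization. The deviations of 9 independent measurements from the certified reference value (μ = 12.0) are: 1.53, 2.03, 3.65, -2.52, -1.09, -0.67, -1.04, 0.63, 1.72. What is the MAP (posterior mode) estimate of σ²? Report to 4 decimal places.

With known mean μ and an Inverse-Gamma(α, β) prior on σ², the Normal likelihood is conjugate: posterior is Inv-Gamma(α + n/2, β + Σ(xᵢ−μ)²/2).
Σ(xᵢ−μ)² = (1.53)² + (2.03)² + (3.65)² + (-2.52)² + (-1.09)² + (-0.67)² + (-1.04)² + (0.63)² + (1.72)² = 32.2086.
Posterior: Inv-Gamma(7.3 + 9/2, 4.2 + 32.2086/2) = Inv-Gamma(11.80, 20.30430).
Mode = β/(α+1) = 20.30430/12.80 = 1.5863.

1.5863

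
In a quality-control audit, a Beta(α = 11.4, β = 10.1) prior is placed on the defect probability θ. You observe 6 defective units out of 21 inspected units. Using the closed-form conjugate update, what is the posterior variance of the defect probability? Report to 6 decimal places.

0.005558

The Beta prior is conjugate to a Binomial/Bernoulli likelihood; the update adds successes to α and failures to β.
Posterior: Beta(α+k, β+n−k) = Beta(11.4+6, 10.1+15) = Beta(17.4, 25.1).
Var = αβ/((α+β)²(α+β+1)) = 17.4·25.1/(42.5²·43.5) = 0.005558.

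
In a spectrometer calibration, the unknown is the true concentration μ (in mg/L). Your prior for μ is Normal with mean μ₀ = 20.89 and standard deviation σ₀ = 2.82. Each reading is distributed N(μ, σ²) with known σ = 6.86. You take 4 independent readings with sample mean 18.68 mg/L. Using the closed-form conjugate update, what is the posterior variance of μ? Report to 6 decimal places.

4.745031

For Normal data with known variance σ², a Normal(μ₀, σ₀²) prior on μ is conjugate. Posterior precision = 1/σ₀² + n/σ²; posterior mean is the precision-weighted average of μ₀ and x̄.
σ₀² = 2.82² = 7.9524, σ² = 6.86² = 47.0596; σ² + n·σ₀² = 47.0596 + 4·7.9524 = 78.8692.
Posterior precision = 1/σ₀² + n/σ² = 1/7.9524 + 4/47.0596 = (σ² + n·σ₀²)/(σ₀²σ²) = 78.8692/(7.9524·47.0596); posterior variance σₙ² = σ₀²σ²/(σ² + n·σ₀²) = 7.9524·47.0596/78.8692 = 4.745031.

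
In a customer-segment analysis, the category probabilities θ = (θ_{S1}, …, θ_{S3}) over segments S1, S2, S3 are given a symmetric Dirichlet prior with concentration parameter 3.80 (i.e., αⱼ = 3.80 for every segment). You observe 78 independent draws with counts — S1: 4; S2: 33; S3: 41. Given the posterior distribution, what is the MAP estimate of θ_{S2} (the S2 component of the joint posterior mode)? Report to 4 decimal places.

0.4144

The Dirichlet prior is conjugate to the Multinomial likelihood: each posterior αⱼ = prior αⱼ + observed count nⱼ.
Posterior concentration: (7.80, 36.80, 44.80), total = 89.40.
Joint mode component: (α_{S2}−1)/(Σα−K) = 35.80/86.40 = 0.4144.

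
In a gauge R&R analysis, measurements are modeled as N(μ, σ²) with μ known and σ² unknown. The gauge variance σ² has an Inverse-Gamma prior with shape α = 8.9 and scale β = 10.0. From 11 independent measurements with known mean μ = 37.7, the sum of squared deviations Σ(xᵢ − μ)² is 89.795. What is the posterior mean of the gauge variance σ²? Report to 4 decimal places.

With known mean μ and an Inverse-Gamma(α, β) prior on σ², the Normal likelihood is conjugate: posterior is Inv-Gamma(α + n/2, β + Σ(xᵢ−μ)²/2).
Posterior: Inv-Gamma(8.9 + 11/2, 10.0 + 89.795/2) = Inv-Gamma(14.40, 54.8975).
E[σ²|data] = β/(α−1) = 54.8975/13.40 = 4.0968.

4.0968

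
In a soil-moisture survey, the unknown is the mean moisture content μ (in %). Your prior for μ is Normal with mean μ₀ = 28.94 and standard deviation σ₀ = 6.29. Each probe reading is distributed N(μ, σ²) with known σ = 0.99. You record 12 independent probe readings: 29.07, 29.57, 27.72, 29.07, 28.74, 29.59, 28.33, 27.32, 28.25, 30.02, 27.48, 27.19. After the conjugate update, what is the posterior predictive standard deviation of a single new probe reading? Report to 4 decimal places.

1.0303

For Normal data with known variance σ², a Normal(μ₀, σ₀²) prior on μ is conjugate. Posterior precision = 1/σ₀² + n/σ²; posterior mean is the precision-weighted average of μ₀ and x̄.
σ₀² = 6.29² = 39.5641, σ² = 0.99² = 0.9801; σ² + n·σ₀² = 0.9801 + 12·39.5641 = 475.7493.
Posterior precision = 1/σ₀² + n/σ² = 1/39.5641 + 12/0.9801 = (σ² + n·σ₀²)/(σ₀²σ²) = 475.7493/(39.5641·0.9801); posterior variance σₙ² = σ₀²σ²/(σ² + n·σ₀²) = 39.5641·0.9801/475.7493 = 0.081507.
Predictive variance for one new observation = σₙ² + σ² = 39.5641·0.9801/475.7493 + 0.9801 = σ²·(σ₀² + 475.7493)/475.7493 = 0.9801·515.3134/475.7493 = 1.061607; SD = √(0.9801·515.3134/475.7493) = 1.0303.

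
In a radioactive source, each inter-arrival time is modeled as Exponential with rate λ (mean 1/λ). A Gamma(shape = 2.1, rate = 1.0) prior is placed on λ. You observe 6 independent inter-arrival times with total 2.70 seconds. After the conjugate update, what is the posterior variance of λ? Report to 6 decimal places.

With a Gamma(shape α, rate β) prior on the exponential rate λ, the posterior after n observations with total T = Σxᵢ is Gamma(α+n, β+T).
Posterior: Gamma(2.1+6, 1.0+2.70) = Gamma(8.1, 3.70).
Var = α/β² = 0.591673.

0.591673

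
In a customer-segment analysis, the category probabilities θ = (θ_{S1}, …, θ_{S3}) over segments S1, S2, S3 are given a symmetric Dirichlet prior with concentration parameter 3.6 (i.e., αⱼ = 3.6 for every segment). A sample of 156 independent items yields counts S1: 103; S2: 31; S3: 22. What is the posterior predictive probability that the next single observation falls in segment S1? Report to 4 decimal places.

0.6391

The Dirichlet prior is conjugate to the Multinomial likelihood: each posterior αⱼ = prior αⱼ + observed count nⱼ.
Posterior concentration: (106.6, 34.6, 25.6), total = 166.8.
P(next = S1 | data) = α_{S1}/Σα = 0.6391.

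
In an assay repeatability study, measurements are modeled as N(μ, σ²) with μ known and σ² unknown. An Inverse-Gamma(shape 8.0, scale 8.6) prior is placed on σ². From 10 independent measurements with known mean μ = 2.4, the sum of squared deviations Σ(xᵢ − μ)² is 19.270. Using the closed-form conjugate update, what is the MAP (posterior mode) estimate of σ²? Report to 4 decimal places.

With known mean μ and an Inverse-Gamma(α, β) prior on σ², the Normal likelihood is conjugate: posterior is Inv-Gamma(α + n/2, β + Σ(xᵢ−μ)²/2).
Posterior: Inv-Gamma(8.0 + 10/2, 8.6 + 19.270/2) = Inv-Gamma(13.00, 18.2350).
Mode = β/(α+1) = 18.2350/14.00 = 1.3025.

1.3025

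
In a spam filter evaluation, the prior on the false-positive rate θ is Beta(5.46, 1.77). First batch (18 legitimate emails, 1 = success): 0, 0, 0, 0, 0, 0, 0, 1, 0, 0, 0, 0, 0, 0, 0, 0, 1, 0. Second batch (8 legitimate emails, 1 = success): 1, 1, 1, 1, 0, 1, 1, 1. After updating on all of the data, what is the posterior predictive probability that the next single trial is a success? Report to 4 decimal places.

The Beta prior is conjugate to a Binomial/Bernoulli likelihood; the update adds successes to α and failures to β.
After batch 1: Beta(5.46+2, 1.77+16) = Beta(7.46, 17.77).
After batch 2: Beta(7.46+7, 17.77+1) = Beta(14.46, 18.77).
For a single future Bernoulli trial, P(success | data) = α/(α+β) = 0.4351.

0.4351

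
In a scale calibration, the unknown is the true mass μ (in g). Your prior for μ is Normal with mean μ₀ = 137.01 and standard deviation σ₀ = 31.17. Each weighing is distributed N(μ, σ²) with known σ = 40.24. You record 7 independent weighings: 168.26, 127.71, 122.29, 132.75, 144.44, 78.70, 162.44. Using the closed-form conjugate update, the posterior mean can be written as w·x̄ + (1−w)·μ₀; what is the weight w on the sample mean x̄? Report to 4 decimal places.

0.8077

For Normal data with known variance σ², a Normal(μ₀, σ₀²) prior on μ is conjugate. Posterior precision = 1/σ₀² + n/σ²; posterior mean is the precision-weighted average of μ₀ and x̄.
σ₀² = 31.17² = 971.5689, σ² = 40.24² = 1619.2576. Prior precision 1/σ₀² = 1/971.5689; data precision n/σ² = 7/1619.2576.
w = (n/σ²)/(1/σ₀² + n/σ²) = n·σ₀²/(σ² + n·σ₀²) = 7·971.5689/(1619.2576 + 7·971.5689) = 6800.9823/8420.2399 = 0.8077.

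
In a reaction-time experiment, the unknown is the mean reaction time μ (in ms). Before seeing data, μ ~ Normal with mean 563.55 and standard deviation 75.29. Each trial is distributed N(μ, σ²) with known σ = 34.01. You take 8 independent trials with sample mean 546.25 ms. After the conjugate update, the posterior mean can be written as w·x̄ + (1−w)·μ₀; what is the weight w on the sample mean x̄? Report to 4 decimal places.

0.9751

For Normal data with known variance σ², a Normal(μ₀, σ₀²) prior on μ is conjugate. Posterior precision = 1/σ₀² + n/σ²; posterior mean is the precision-weighted average of μ₀ and x̄.
σ₀² = 75.29² = 5668.5841, σ² = 34.01² = 1156.6801. Prior precision 1/σ₀² = 1/5668.5841; data precision n/σ² = 8/1156.6801.
w = (n/σ²)/(1/σ₀² + n/σ²) = n·σ₀²/(σ² + n·σ₀²) = 8·5668.5841/(1156.6801 + 8·5668.5841) = 45348.6728/46505.3529 = 0.9751.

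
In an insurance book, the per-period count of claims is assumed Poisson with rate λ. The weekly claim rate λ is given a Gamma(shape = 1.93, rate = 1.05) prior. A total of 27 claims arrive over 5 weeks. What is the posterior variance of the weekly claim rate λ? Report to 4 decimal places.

With a Gamma(shape α, rate β) prior, the Poisson likelihood is conjugate: the posterior is Gamma(α + ΣXᵢ, β + n).
Posterior: Gamma(α+S, β+n) = Gamma(1.93+27, 1.05+5) = Gamma(28.93, 6.05).
Var = α/β² = 28.93/6.05² = 0.7904.

0.7904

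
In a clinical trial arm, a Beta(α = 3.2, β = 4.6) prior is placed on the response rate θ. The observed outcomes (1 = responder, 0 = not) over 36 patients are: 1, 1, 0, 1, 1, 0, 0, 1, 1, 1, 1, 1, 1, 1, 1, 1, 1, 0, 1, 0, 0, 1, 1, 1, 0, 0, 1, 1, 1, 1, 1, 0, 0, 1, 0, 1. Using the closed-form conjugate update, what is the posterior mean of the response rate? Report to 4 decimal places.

The Beta prior is conjugate to a Binomial/Bernoulli likelihood; the update adds successes to α and failures to β.
Posterior: Beta(α+k, β+n−k) = Beta(3.2+25, 4.6+11) = Beta(28.2, 15.6).
Posterior mean = α/(α+β) = 28.2/43.8 = 0.6438.

0.6438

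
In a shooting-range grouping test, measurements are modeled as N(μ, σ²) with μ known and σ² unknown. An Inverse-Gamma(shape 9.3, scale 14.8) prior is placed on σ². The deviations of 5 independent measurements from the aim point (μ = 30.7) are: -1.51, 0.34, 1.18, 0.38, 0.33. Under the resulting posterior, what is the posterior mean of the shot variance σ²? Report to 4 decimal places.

With known mean μ and an Inverse-Gamma(α, β) prior on σ², the Normal likelihood is conjugate: posterior is Inv-Gamma(α + n/2, β + Σ(xᵢ−μ)²/2).
Σ(xᵢ−μ)² = (-1.51)² + (0.34)² + (1.18)² + (0.38)² + (0.33)² = 4.0414.
Posterior: Inv-Gamma(9.3 + 5/2, 14.8 + 4.0414/2) = Inv-Gamma(11.80, 16.82070).
E[σ²|data] = β/(α−1) = 16.82070/10.80 = 1.5575.

1.5575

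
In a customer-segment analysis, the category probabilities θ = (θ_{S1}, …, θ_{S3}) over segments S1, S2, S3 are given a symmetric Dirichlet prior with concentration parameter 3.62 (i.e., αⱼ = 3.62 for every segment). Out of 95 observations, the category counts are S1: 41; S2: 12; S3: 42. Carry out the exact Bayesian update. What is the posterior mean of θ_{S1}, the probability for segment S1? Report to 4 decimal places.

The Dirichlet prior is conjugate to the Multinomial likelihood: each posterior αⱼ = prior αⱼ + observed count nⱼ.
Posterior concentration: (44.62, 15.62, 45.62), total = 105.86.
E[θ_{S1}|data] = α_{S1}/Σα = 44.62/105.86 = 0.4215.

0.4215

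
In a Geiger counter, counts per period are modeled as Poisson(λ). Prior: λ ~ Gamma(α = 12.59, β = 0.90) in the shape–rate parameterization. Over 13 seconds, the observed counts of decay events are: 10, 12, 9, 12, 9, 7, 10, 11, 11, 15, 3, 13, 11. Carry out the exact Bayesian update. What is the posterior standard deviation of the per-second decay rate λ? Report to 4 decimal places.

With a Gamma(shape α, rate β) prior, the Poisson likelihood is conjugate: the posterior is Gamma(α + ΣXᵢ, β + n).
Sum of counts S = 133 over n = 13 seconds.
Posterior: Gamma(α+S, β+n) = Gamma(12.59+133, 0.90+13) = Gamma(145.59, 13.90).
SD = √α/β = √145.59/13.90 = 0.8681.

0.8681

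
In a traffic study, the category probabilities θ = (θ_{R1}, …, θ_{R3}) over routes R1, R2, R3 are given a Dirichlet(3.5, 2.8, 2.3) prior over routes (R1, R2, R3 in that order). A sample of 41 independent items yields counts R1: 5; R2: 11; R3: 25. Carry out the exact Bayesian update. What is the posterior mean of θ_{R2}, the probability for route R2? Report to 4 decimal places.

0.2782

The Dirichlet prior is conjugate to the Multinomial likelihood: each posterior αⱼ = prior αⱼ + observed count nⱼ.
Posterior concentration: (8.5, 13.8, 27.3), total = 49.6.
E[θ_{R2}|data] = α_{R2}/Σα = 13.8/49.6 = 0.2782.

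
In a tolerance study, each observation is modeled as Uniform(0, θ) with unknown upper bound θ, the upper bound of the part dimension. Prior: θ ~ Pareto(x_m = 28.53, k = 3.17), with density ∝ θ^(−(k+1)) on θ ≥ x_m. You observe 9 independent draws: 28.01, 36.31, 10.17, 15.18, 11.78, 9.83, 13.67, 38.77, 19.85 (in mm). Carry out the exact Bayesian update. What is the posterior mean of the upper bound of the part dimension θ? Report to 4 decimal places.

A Pareto(scale x_m, shape k) prior on the upper bound θ of Uniform(0, θ) is conjugate: posterior is Pareto(max(x_m, max xᵢ), k + n).
Sample maximum = 38.77; prior scale x_m = 28.53 → posterior scale = max = 38.77.
Posterior shape = 3.17 + 9 = 12.17.
E[θ|data] = k·x_m/(k−1) = 12.17·38.77/11.17 = 42.2409.

42.2409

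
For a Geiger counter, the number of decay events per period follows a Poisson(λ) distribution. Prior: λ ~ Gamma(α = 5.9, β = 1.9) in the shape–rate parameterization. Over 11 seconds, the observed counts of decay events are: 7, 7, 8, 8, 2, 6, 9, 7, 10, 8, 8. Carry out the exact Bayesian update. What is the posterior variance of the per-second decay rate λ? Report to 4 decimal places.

With a Gamma(shape α, rate β) prior, the Poisson likelihood is conjugate: the posterior is Gamma(α + ΣXᵢ, β + n).
Sum of counts S = 80 over n = 11 seconds.
Posterior: Gamma(α+S, β+n) = Gamma(5.9+80, 1.9+11) = Gamma(85.9, 12.9).
Var = α/β² = 85.9/12.9² = 0.5162.

0.5162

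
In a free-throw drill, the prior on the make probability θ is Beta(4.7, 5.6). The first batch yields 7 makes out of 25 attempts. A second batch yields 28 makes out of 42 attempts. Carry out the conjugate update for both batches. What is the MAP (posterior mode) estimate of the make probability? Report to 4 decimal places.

The Beta prior is conjugate to a Binomial/Bernoulli likelihood; the update adds successes to α and failures to β.
After batch 1: Beta(4.7+7, 5.6+18) = Beta(11.7, 23.6).
After batch 2: Beta(11.7+28, 23.6+14) = Beta(39.7, 37.6).
Mode of Beta(a,b) for a,b>1 is (a−1)/(a+b−2) = 38.7/75.3 = 0.5139.

0.5139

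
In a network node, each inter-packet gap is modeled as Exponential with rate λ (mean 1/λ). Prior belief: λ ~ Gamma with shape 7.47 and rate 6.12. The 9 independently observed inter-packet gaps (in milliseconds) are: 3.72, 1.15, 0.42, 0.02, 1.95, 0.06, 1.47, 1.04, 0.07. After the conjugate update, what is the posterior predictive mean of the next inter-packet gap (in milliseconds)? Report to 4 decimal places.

1.0356

With a Gamma(shape α, rate β) prior on the exponential rate λ, the posterior after n observations with total T = Σxᵢ is Gamma(α+n, β+T).
Sum of observations T = 9.90 milliseconds; n = 9.
Posterior: Gamma(7.47+9, 6.12+9.90) = Gamma(16.47, 16.02).
The predictive distribution for the next observation is Lomax; its mean is β/(α−1) = 16.02/15.47 = 1.0356.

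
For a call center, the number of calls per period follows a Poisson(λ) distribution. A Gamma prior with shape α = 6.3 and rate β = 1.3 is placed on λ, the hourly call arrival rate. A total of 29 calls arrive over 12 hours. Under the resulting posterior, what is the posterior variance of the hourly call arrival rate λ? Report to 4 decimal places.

With a Gamma(shape α, rate β) prior, the Poisson likelihood is conjugate: the posterior is Gamma(α + ΣXᵢ, β + n).
Posterior: Gamma(α+S, β+n) = Gamma(6.3+29, 1.3+12) = Gamma(35.3, 13.3).
Var = α/β² = 35.3/13.3² = 0.1996.

0.1996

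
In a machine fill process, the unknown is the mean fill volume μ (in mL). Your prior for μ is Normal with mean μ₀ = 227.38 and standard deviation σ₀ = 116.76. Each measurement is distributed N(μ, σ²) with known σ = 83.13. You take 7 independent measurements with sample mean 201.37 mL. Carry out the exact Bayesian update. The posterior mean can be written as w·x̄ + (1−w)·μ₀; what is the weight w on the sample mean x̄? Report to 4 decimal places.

For Normal data with known variance σ², a Normal(μ₀, σ₀²) prior on μ is conjugate. Posterior precision = 1/σ₀² + n/σ²; posterior mean is the precision-weighted average of μ₀ and x̄.
σ₀² = 116.76² = 13632.8976, σ² = 83.13² = 6910.5969. Prior precision 1/σ₀² = 1/13632.8976; data precision n/σ² = 7/6910.5969.
w = (n/σ²)/(1/σ₀² + n/σ²) = n·σ₀²/(σ² + n·σ₀²) = 7·13632.8976/(6910.5969 + 7·13632.8976) = 95430.2832/102340.8801 = 0.9325.

0.9325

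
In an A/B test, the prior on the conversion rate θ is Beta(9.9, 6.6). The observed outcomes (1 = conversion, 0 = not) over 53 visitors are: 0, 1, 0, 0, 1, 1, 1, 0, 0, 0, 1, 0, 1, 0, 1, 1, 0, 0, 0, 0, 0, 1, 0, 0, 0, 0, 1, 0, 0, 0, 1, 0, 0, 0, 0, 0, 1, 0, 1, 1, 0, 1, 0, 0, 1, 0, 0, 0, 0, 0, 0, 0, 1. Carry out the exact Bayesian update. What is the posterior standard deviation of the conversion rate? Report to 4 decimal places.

The Beta prior is conjugate to a Binomial/Bernoulli likelihood; the update adds successes to α and failures to β.
Posterior: Beta(α+k, β+n−k) = Beta(9.9+17, 6.6+36) = Beta(26.9, 42.6).
Var = αβ/((α+β)²(α+β+1)) = 26.9·42.6/(69.5²·70.5) = 0.00336514; SD = √0.00336514 = 0.0580.

0.0580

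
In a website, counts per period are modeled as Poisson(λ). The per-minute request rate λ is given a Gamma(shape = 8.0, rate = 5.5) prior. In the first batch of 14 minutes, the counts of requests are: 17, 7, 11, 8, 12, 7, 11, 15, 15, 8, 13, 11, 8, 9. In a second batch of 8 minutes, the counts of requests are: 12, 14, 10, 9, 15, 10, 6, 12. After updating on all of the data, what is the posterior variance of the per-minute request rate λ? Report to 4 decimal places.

With a Gamma(shape α, rate β) prior, the Poisson likelihood is conjugate: the posterior is Gamma(α + ΣXᵢ, β + n).
Batch 1: sum of counts S = 152 over n = 14 minutes.
After batch 1: Gamma(α+S, β+n) = Gamma(8.0+152, 5.5+14) = Gamma(160.0, 19.5).
Batch 2: sum of counts S = 88 over n = 8 minutes.
After batch 2: Gamma(α+S, β+n) = Gamma(160.0+88, 19.5+8) = Gamma(248.0, 27.5).
Var = α/β² = 248.0/27.5² = 0.3279.

0.3279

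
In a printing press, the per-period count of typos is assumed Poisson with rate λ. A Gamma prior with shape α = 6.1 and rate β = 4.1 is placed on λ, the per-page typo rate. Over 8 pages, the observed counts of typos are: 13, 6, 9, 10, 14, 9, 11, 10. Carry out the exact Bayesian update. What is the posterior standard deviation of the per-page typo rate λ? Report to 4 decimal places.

With a Gamma(shape α, rate β) prior, the Poisson likelihood is conjugate: the posterior is Gamma(α + ΣXᵢ, β + n).
Sum of counts S = 82 over n = 8 pages.
Posterior: Gamma(α+S, β+n) = Gamma(6.1+82, 4.1+8) = Gamma(88.1, 12.1).
SD = √α/β = √88.1/12.1 = 0.7757.

0.7757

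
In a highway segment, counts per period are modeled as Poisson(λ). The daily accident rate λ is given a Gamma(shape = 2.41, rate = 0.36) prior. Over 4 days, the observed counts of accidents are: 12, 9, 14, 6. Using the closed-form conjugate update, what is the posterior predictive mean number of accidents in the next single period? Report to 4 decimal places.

9.9564

With a Gamma(shape α, rate β) prior, the Poisson likelihood is conjugate: the posterior is Gamma(α + ΣXᵢ, β + n).
Sum of counts S = 41 over n = 4 days.
Posterior: Gamma(α+S, β+n) = Gamma(2.41+41, 0.36+4) = Gamma(43.41, 4.36).
The predictive distribution for one future period is NegBinom with mean α/β = 9.9564.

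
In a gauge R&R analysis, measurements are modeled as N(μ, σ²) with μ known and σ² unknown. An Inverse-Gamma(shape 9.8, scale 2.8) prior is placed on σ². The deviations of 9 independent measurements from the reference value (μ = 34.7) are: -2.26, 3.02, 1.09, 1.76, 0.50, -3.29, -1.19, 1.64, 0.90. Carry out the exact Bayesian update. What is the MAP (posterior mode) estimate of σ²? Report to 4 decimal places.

1.3106

With known mean μ and an Inverse-Gamma(α, β) prior on σ², the Normal likelihood is conjugate: posterior is Inv-Gamma(α + n/2, β + Σ(xᵢ−μ)²/2).
Σ(xᵢ−μ)² = (-2.26)² + (3.02)² + (1.09)² + (1.76)² + (0.50)² + (-3.29)² + (-1.19)² + (1.64)² + (0.90)² = 34.5035.
Posterior: Inv-Gamma(9.8 + 9/2, 2.8 + 34.5035/2) = Inv-Gamma(14.30, 20.05175).
Mode = β/(α+1) = 20.05175/15.30 = 1.3106.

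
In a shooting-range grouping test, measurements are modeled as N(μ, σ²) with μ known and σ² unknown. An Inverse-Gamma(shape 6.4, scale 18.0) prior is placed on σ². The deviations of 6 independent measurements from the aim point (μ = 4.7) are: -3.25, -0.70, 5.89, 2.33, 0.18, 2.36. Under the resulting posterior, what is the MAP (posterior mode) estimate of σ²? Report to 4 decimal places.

4.4604

With known mean μ and an Inverse-Gamma(α, β) prior on σ², the Normal likelihood is conjugate: posterior is Inv-Gamma(α + n/2, β + Σ(xᵢ−μ)²/2).
Σ(xᵢ−μ)² = (-3.25)² + (-0.70)² + (5.89)² + (2.33)² + (0.18)² + (2.36)² = 56.7755.
Posterior: Inv-Gamma(6.4 + 6/2, 18.0 + 56.7755/2) = Inv-Gamma(9.40, 46.38775).
Mode = β/(α+1) = 46.38775/10.40 = 4.4604.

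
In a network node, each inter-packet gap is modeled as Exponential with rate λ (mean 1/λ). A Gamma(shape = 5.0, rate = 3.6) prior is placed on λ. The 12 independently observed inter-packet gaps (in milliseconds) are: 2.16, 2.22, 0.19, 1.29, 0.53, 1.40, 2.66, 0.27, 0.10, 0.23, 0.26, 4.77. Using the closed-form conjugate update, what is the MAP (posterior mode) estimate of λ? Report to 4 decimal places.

0.8130

With a Gamma(shape α, rate β) prior on the exponential rate λ, the posterior after n observations with total T = Σxᵢ is Gamma(α+n, β+T).
Sum of observations T = 16.08 milliseconds; n = 12.
Posterior: Gamma(5.0+12, 3.6+16.08) = Gamma(17.0, 19.68).
Mode = (α−1)/β = 0.8130.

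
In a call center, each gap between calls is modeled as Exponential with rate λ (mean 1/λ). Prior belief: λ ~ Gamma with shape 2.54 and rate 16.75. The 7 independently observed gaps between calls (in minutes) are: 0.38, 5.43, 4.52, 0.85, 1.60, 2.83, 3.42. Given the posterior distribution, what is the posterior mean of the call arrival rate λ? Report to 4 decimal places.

0.2666

With a Gamma(shape α, rate β) prior on the exponential rate λ, the posterior after n observations with total T = Σxᵢ is Gamma(α+n, β+T).
Sum of observations T = 19.03 minutes; n = 7.
Posterior: Gamma(2.54+7, 16.75+19.03) = Gamma(9.54, 35.78).
Posterior mean of λ = α/β = 9.54/35.78 = 0.2666.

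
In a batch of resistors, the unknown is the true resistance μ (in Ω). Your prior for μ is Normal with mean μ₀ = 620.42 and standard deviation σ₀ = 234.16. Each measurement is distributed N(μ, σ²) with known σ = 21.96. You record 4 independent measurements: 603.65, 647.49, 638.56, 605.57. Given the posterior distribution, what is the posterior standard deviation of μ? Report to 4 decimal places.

10.9679

For Normal data with known variance σ², a Normal(μ₀, σ₀²) prior on μ is conjugate. Posterior precision = 1/σ₀² + n/σ²; posterior mean is the precision-weighted average of μ₀ and x̄.
σ₀² = 234.16² = 54830.9056, σ² = 21.96² = 482.2416; σ² + n·σ₀² = 482.2416 + 4·54830.9056 = 219805.864.
Posterior precision = 1/σ₀² + n/σ² = 1/54830.9056 + 4/482.2416 = (σ² + n·σ₀²)/(σ₀²σ²) = 219805.864/(54830.9056·482.2416); posterior variance σₙ² = σ₀²σ²/(σ² + n·σ₀²) = 54830.9056·482.2416/219805.864 = 120.295897.
Posterior SD = √σₙ² = √(54830.9056·482.2416/219805.864) = 10.9679.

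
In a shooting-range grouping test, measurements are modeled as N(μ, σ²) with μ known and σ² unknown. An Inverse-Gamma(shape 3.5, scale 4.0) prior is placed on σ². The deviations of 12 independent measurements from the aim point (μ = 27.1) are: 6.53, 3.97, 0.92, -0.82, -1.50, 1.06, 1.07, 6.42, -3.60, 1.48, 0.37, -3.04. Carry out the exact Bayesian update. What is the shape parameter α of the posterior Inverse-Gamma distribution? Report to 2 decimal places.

9.50

With known mean μ and an Inverse-Gamma(α, β) prior on σ², the Normal likelihood is conjugate: posterior is Inv-Gamma(α + n/2, β + Σ(xᵢ−μ)²/2).
Σ(xᵢ−μ)² = (6.53)² + (3.97)² + (0.92)² + (-0.82)² + (-1.50)² + (1.06)² + (1.07)² + (6.42)² + (-3.60)² + (1.48)² + (0.37)² + (-3.04)² = 130.1844.
Posterior: Inv-Gamma(3.5 + 12/2, 4.0 + 130.1844/2) = Inv-Gamma(9.50, 69.09220).
Posterior α = 9.50.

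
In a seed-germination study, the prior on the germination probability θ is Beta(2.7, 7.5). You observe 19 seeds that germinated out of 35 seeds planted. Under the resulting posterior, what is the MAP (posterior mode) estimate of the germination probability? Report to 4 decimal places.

The Beta prior is conjugate to a Binomial/Bernoulli likelihood; the update adds successes to α and failures to β.
Posterior: Beta(α+k, β+n−k) = Beta(2.7+19, 7.5+16) = Beta(21.7, 23.5).
Mode of Beta(a,b) for a,b>1 is (a−1)/(a+b−2) = 20.7/43.2 = 0.4792.

0.4792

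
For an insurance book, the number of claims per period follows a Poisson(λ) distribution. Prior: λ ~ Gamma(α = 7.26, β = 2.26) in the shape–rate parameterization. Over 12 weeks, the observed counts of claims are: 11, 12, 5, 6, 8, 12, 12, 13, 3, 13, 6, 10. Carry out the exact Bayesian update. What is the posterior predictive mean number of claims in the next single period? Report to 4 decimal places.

8.2931

With a Gamma(shape α, rate β) prior, the Poisson likelihood is conjugate: the posterior is Gamma(α + ΣXᵢ, β + n).
Sum of counts S = 111 over n = 12 weeks.
Posterior: Gamma(α+S, β+n) = Gamma(7.26+111, 2.26+12) = Gamma(118.26, 14.26).
The predictive distribution for one future period is NegBinom with mean α/β = 8.2931.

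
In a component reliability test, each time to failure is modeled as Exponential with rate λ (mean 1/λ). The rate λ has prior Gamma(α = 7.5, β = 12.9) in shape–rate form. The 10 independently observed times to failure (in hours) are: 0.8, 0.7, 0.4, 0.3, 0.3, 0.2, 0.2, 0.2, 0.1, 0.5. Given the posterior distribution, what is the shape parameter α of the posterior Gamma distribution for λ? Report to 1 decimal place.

17.5

With a Gamma(shape α, rate β) prior on the exponential rate λ, the posterior after n observations with total T = Σxᵢ is Gamma(α+n, β+T).
Sum of observations T = 3.7 hours; n = 10.
Posterior: Gamma(7.5+10, 12.9+3.7) = Gamma(17.5, 16.6).
Posterior α = 17.5.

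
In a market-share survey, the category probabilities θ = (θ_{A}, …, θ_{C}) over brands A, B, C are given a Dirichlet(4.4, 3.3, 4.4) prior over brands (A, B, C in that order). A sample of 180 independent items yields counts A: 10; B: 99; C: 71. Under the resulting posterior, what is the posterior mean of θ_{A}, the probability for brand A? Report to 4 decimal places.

0.0750

The Dirichlet prior is conjugate to the Multinomial likelihood: each posterior αⱼ = prior αⱼ + observed count nⱼ.
Posterior concentration: (14.4, 102.3, 75.4), total = 192.1.
E[θ_{A}|data] = α_{A}/Σα = 14.4/192.1 = 0.0750.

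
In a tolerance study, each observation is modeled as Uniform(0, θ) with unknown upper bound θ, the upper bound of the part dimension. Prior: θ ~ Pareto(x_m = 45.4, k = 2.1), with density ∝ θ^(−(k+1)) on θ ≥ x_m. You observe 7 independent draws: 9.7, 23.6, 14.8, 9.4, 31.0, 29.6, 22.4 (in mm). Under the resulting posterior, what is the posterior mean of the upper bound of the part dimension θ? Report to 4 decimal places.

51.0049

A Pareto(scale x_m, shape k) prior on the upper bound θ of Uniform(0, θ) is conjugate: posterior is Pareto(max(x_m, max xᵢ), k + n).
Sample maximum = 31.0; prior scale x_m = 45.4 → posterior scale = max = 45.4.
Posterior shape = 2.1 + 7 = 9.1.
E[θ|data] = k·x_m/(k−1) = 9.1·45.4/8.1 = 51.0049.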